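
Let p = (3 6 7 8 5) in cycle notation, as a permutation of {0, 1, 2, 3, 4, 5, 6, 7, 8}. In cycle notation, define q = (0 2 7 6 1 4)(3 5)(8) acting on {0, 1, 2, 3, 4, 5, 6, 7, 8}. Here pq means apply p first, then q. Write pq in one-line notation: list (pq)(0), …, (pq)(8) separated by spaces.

2 4 7 1 0 5 6 8 3

For each element, apply p then q: 0 → 0 → 2; 1 → 1 → 4; 2 → 2 → 7; 3 → 6 → 1; 4 → 4 → 0; 5 → 3 → 5; 6 → 7 → 6; 7 → 8 → 8; 8 → 5 → 3.
Collecting the images, pq = [2 4 7 1 0 5 6 8 3].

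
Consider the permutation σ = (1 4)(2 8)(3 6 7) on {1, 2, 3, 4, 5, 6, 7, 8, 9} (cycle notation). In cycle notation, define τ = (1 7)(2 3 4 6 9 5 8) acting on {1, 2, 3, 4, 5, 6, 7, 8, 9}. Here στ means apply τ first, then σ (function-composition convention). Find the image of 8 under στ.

τ(8) = 2, then σ(2) = 8; composing gives (στ)(8) = 8.

8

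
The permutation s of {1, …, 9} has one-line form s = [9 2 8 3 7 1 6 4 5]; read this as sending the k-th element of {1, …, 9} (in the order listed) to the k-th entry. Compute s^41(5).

Tracing 5 → 7 → … returns to 5 after 5 steps, so 5 lies in a 5-cycle (1, 9, 5, 7, 6).
Powers repeat with period 5 on this cycle, and 41 mod 5 = 1, so s^41(5) = s^1(5).
Stepping 1 place around the cycle: 5 → 7.

7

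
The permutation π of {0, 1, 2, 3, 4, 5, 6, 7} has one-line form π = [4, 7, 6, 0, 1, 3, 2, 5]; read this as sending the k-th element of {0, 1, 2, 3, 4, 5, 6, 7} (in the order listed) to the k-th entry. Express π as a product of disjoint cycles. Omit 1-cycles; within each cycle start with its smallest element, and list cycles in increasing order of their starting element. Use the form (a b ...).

From 0: 0 → 4 → 1 → 7 → 5 → 3 → 0, closing the cycle (0 4 1 7 5 3).
Continuing from each remaining unvisited element yields (0 4 1 7 5 3)(2 6).

(0 4 1 7 5 3)(2 6)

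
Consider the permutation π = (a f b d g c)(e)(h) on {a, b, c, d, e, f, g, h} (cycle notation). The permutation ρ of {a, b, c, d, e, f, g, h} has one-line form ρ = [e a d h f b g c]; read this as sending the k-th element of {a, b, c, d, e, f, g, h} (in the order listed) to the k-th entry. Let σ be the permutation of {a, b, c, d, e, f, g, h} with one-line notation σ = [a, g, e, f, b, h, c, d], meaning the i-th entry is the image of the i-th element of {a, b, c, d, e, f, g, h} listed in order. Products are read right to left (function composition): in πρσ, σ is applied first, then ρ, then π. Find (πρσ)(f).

a

Chase f: σ(f) = h; ρ(h) = c; π(c) = a. Hence (πρσ)(f) = a.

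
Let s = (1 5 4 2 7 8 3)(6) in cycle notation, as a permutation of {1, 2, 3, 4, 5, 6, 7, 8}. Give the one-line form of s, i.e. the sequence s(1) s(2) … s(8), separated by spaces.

Image by image: 1↦5, 2↦7, 3↦1, 4↦2, 5↦4, 6↦6, 7↦8, 8↦3.
So the one-line form is 5 7 1 2 4 6 8 3.

5 7 1 2 4 6 8 3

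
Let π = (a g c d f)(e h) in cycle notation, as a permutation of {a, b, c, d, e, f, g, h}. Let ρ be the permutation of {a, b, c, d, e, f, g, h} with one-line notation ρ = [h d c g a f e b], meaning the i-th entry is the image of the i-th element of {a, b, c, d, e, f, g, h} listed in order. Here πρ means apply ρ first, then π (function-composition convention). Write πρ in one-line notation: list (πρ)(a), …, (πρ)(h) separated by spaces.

(πρ)(x) = π(ρ(x)). Computing each image: π(ρ(a)) = π(h) = e, π(ρ(b)) = π(d) = f, π(ρ(c)) = π(c) = d, π(ρ(d)) = π(g) = c, π(ρ(e)) = π(a) = g, π(ρ(f)) = π(f) = a, π(ρ(g)) = π(e) = h, π(ρ(h)) = π(b) = b.
Hence πρ = [e f d c g a h b].

e f d c g a h b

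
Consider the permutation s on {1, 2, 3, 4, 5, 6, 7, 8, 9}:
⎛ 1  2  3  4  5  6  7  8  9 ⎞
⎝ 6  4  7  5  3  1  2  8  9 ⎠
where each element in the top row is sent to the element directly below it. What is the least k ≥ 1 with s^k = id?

Writing s as disjoint cycles, the cycle lengths are 5, 2, 1, 1.
The order of s is the least common multiple of its cycle lengths: lcm(5, 2) = 10.

10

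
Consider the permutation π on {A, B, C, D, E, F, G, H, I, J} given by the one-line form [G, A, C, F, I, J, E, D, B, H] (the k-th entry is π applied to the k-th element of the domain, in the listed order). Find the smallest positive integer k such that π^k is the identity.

20

Writing π as disjoint cycles, the cycle lengths are 5, 4, 1.
The order is lcm(5, 4) = 20.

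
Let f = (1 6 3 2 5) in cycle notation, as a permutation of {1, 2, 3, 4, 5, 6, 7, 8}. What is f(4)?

4 does not appear in any cycle of f, so it is a fixed point: f(4) = 4.

4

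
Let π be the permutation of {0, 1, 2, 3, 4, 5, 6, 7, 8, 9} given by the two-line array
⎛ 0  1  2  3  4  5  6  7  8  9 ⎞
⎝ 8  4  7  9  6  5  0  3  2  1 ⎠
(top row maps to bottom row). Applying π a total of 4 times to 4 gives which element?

2

Tracing 4 → 6 → … returns to 4 after 9 steps, so 4 lies in a 9-cycle (0, 8, 2, 7, 3, 9, 1, 4, 6).
Advancing 4 steps from 4: 4 → 6 → 0 → 8 → 2.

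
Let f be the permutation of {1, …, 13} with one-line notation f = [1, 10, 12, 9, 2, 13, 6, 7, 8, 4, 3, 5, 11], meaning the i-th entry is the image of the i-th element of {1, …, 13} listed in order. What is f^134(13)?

3

Tracing 13 → 11 → … returns to 13 after 12 steps, so 13 lies in a 12-cycle (2 10 4 9 8 7 6 13 11 3 12 5).
Since the cycle has length 12, f^134 acts on it the same as f^2 (134 mod 12 = 2).
Advancing 2 steps from 13: 13 → 11 → 3.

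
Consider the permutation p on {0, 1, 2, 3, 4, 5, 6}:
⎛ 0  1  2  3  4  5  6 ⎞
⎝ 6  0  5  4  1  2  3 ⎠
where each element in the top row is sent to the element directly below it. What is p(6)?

3

The entry below 6 in the array is 3, so p(6) = 3.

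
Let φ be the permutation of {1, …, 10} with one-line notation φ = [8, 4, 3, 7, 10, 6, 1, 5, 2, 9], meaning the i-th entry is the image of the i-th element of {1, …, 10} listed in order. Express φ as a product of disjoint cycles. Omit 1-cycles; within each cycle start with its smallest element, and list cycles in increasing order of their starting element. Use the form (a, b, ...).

(1, 8, 5, 10, 9, 2, 4, 7)

From 1: 1 → 8 → 5 → 10 → 9 → 2 → 4 → 7 → 1, closing the cycle (1, 8, 5, 10, 9, 2, 4, 7).
Continuing from each remaining unvisited element yields (1, 8, 5, 10, 9, 2, 4, 7).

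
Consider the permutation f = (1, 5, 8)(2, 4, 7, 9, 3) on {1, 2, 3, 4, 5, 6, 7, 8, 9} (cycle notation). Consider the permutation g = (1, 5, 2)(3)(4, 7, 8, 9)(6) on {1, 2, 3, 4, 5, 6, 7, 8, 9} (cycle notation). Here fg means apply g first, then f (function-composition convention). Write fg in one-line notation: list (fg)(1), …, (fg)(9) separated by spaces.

8 5 2 9 4 6 1 3 7

For each element, apply g then f: 1 → 5 → 8; 2 → 1 → 5; 3 → 3 → 2; 4 → 7 → 9; 5 → 2 → 4; 6 → 6 → 6; 7 → 8 → 1; 8 → 9 → 3; 9 → 4 → 7.
Collecting the images, fg = [8 5 2 9 4 6 1 3 7].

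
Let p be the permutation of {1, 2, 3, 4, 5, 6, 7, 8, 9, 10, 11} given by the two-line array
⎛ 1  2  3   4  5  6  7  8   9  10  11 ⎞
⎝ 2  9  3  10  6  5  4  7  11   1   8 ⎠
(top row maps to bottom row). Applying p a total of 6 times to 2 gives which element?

10

Tracing 2 → 9 → … returns to 2 after 8 steps, so 2 lies in an 8-cycle (1 2 9 11 8 7 4 10).
Advancing 6 steps from 2: 2 → 9 → 11 → 8 → 7 → 4 → 10.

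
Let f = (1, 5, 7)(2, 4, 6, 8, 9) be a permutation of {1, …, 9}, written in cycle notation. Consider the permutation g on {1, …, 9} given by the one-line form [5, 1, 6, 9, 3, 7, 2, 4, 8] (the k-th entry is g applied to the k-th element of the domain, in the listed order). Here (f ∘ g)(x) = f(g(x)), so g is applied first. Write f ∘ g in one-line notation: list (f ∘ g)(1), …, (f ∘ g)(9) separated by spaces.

(f ∘ g)(x) = f(g(x)). Computing each image: f(g(1)) = f(5) = 7, f(g(2)) = f(1) = 5, f(g(3)) = f(6) = 8, f(g(4)) = f(9) = 2, f(g(5)) = f(3) = 3, f(g(6)) = f(7) = 1, f(g(7)) = f(2) = 4, f(g(8)) = f(4) = 6, f(g(9)) = f(8) = 9.
Hence f ∘ g = [7 5 8 2 3 1 4 6 9].

7 5 8 2 3 1 4 6 9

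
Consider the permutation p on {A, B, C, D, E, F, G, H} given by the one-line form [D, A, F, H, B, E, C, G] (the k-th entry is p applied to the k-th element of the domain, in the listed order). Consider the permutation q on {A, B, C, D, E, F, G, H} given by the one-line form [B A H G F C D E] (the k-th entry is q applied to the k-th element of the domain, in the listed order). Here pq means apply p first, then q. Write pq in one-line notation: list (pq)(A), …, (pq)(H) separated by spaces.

(pq)(x) = q(p(x)). Computing each image: q(p(A)) = q(D) = G, q(p(B)) = q(A) = B, q(p(C)) = q(F) = C, q(p(D)) = q(H) = E, q(p(E)) = q(B) = A, q(p(F)) = q(E) = F, q(p(G)) = q(C) = H, q(p(H)) = q(G) = D.
Hence pq = [G B C E A F H D].

G B C E A F H D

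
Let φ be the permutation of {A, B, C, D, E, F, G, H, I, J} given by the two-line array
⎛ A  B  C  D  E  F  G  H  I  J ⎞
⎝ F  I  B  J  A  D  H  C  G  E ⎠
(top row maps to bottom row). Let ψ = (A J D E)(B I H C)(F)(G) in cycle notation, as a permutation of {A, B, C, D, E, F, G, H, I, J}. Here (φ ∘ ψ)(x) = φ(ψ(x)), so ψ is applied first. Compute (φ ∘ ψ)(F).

First apply ψ: ψ(F) = F, then φ(F) = D. Thus (φ ∘ ψ)(F) = D.

D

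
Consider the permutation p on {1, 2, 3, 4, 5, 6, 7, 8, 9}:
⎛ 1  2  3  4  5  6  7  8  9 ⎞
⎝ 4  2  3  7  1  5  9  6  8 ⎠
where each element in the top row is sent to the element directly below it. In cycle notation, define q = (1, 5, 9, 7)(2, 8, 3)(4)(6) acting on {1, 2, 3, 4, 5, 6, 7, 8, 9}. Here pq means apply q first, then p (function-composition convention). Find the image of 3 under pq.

q(3) = 2, then p(2) = 2; composing gives (pq)(3) = 2.

2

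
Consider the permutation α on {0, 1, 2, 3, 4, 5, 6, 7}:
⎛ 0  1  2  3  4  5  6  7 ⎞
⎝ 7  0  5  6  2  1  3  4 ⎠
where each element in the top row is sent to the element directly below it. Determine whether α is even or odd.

even

In disjoint-cycle form the cycle lengths are 6, 2.
A cycle is odd iff its length is even; α has 2 even-length cycles, so sgn(α) = (−1)^2 and α is even.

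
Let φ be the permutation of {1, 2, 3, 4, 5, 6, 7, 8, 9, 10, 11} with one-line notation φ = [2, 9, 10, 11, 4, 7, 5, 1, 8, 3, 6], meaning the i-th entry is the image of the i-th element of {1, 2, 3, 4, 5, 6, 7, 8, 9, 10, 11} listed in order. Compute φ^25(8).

Tracing 8 → 1 → … returns to 8 after 4 steps, so 8 lies in a 4-cycle (1 2 9 8).
On a 4-cycle, φ^4 is the identity, so φ^25 = φ^1 there (25 ≡ 1 mod 4).
Stepping 1 place around the cycle: 8 → 1.

1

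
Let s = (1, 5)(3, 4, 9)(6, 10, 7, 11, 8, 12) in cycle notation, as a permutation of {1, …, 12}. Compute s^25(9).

9 lies in the 3-cycle (3, 4, 9).
Since the cycle has length 3, s^25 acts on it the same as s^1 (25 mod 3 = 1).
Advancing 1 step from 9: 9 → 3.

3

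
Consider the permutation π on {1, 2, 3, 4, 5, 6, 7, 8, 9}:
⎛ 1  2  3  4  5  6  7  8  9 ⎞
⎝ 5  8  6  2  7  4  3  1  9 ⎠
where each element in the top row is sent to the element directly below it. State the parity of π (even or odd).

odd

In disjoint-cycle form the cycle lengths are 8, 1.
A cycle of length ℓ contributes ℓ−1 transpositions, so π is a product of 7 transpositions — odd.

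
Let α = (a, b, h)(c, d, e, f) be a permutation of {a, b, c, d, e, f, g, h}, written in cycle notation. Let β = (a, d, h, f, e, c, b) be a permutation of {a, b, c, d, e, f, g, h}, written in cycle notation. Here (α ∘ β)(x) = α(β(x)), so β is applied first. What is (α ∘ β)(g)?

g

First apply β: β(g) = g, then α(g) = g. Thus (α ∘ β)(g) = g.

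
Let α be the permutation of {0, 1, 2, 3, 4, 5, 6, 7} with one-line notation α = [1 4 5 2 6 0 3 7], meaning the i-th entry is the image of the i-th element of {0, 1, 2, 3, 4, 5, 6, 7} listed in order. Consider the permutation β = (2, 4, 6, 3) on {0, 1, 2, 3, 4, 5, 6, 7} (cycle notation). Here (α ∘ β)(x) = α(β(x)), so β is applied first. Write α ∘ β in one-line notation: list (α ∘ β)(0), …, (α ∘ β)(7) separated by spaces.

Chase each element through β then α: 0 → 0 → 1; 1 → 1 → 4; 2 → 4 → 6; 3 → 2 → 5; 4 → 6 → 3; 5 → 5 → 0; 6 → 3 → 2; 7 → 7 → 7.
So α ∘ β in one-line form is 1 4 6 5 3 0 2 7.

1 4 6 5 3 0 2 7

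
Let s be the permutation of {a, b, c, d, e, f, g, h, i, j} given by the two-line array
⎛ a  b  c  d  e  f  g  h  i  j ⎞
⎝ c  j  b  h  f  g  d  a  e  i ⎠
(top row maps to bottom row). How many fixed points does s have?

No element satisfies s(x) = x, so there are 0 fixed points.

0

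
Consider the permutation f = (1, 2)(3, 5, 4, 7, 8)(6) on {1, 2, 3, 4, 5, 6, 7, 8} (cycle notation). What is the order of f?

The disjoint cycles have lengths 5, 2, 1.
The order is lcm(5, 2) = 10.

10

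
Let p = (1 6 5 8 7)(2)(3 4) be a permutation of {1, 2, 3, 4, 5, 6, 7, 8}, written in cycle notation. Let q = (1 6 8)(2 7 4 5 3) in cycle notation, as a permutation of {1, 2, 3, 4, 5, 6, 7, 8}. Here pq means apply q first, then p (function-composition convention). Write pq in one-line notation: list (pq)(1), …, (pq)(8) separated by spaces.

Chase each element through q then p: 1 → 6 → 5; 2 → 7 → 1; 3 → 2 → 2; 4 → 5 → 8; 5 → 3 → 4; 6 → 8 → 7; 7 → 4 → 3; 8 → 1 → 6.
So pq in one-line form is 5 1 2 8 4 7 3 6.

5 1 2 8 4 7 3 6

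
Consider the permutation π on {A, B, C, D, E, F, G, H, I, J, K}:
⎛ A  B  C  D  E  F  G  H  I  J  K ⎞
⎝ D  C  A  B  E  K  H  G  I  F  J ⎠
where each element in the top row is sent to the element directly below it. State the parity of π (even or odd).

even

In disjoint-cycle form the cycle lengths are 4, 3, 2, 1, 1.
A cycle is odd iff its length is even; π has 2 even-length cycles, so sgn(π) = (−1)^2 and π is even.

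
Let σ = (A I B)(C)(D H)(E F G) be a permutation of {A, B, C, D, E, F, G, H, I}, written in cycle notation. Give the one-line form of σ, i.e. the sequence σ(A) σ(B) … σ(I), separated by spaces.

I A C H F G E D B

Reading each image from the cycles: A↦I, B↦A, C↦C, D↦H, E↦F, F↦G, G↦E, H↦D, I↦B.
Listing these in domain order gives I A C H F G E D B.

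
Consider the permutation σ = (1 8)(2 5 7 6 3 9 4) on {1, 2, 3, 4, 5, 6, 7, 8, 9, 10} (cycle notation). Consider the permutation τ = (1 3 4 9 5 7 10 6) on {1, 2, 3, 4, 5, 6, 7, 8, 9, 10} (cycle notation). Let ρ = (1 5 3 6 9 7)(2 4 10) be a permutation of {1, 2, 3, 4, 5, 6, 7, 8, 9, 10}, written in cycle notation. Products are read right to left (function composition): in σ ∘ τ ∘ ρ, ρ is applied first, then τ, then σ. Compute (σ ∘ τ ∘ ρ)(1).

Apply the permutations in order: ρ(1) = 5, then τ(5) = 7, then σ(7) = 6. So (σ ∘ τ ∘ ρ)(1) = 6.

6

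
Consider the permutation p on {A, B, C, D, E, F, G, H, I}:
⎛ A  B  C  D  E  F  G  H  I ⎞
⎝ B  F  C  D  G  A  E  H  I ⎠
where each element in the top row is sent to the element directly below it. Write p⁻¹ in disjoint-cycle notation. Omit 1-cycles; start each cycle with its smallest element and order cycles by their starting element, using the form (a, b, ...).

(A, F, B)(E, G)

First write p in disjoint cycles: (A, B, F)(E, G).
Reversing each cycle (and rotating so the smallest element leads) gives p⁻¹ = (A, F, B)(E, G).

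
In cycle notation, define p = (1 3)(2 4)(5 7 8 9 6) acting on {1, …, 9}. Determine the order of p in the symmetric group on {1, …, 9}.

The cycle type of p is (5, 2, 2).
The order is lcm(5, 2, 2) = 10.

10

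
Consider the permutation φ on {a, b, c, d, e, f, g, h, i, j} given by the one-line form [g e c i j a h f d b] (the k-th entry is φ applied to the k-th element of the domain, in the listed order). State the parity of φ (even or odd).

even

In disjoint-cycle form the cycle lengths are 4, 3, 2, 1.
A cycle is odd iff its length is even; φ has 2 even-length cycles, so sgn(φ) = (−1)^2 and φ is even.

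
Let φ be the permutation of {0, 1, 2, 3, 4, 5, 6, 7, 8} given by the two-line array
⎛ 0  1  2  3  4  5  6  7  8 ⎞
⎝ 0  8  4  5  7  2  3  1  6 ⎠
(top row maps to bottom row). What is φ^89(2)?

Tracing 2 → 4 → … returns to 2 after 8 steps, so 2 lies in an 8-cycle (1, 8, 6, 3, 5, 2, 4, 7).
On an 8-cycle, φ^8 is the identity, so φ^89 = φ^1 there (89 ≡ 1 mod 8).
Stepping 1 place around the cycle: 2 → 4.

4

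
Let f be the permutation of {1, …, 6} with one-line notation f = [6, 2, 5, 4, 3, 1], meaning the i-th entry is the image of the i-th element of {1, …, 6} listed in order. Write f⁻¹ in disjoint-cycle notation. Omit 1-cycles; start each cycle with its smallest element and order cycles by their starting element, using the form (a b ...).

The cycle decomposition of f is (1 6)(3 5).
Reversing each cycle (and rotating so the smallest element leads) gives f⁻¹ = (1 6)(3 5).

(1 6)(3 5)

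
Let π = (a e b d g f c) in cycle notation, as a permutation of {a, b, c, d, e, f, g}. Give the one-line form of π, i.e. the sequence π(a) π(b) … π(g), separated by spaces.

e d a g b c f

Image by image: a→e, b→d, c→a, d→g, e→b, f→c, g→f.
So the one-line form is e d a g b c f.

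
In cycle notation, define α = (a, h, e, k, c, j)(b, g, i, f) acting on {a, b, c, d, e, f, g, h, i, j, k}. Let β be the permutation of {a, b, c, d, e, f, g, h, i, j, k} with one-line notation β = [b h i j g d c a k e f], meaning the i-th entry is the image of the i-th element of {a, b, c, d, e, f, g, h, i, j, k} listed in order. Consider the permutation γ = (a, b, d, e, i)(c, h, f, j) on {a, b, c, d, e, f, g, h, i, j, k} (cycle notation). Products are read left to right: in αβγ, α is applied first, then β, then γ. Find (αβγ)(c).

i

Apply the permutations in order: α(c) = j, then β(j) = e, then γ(e) = i. So (αβγ)(c) = i.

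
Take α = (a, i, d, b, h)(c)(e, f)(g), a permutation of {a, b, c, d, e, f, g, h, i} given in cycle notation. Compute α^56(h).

h lies in the 5-cycle (a, i, d, b, h).
On a 5-cycle, α^5 is the identity, so α^56 = α^1 there (56 ≡ 1 mod 5).
Advancing 1 step from h: h → a.

a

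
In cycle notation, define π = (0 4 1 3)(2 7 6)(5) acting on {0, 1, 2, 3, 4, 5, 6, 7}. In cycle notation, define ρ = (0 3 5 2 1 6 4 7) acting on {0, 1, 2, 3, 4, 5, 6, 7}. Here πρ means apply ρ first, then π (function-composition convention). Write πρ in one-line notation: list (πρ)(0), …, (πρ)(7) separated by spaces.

0 2 3 5 6 7 1 4

(πρ)(x) = π(ρ(x)). Computing each image: π(ρ(0)) = π(3) = 0, π(ρ(1)) = π(6) = 2, π(ρ(2)) = π(1) = 3, π(ρ(3)) = π(5) = 5, π(ρ(4)) = π(7) = 6, π(ρ(5)) = π(2) = 7, π(ρ(6)) = π(4) = 1, π(ρ(7)) = π(0) = 4.
Hence πρ = [0 2 3 5 6 7 1 4].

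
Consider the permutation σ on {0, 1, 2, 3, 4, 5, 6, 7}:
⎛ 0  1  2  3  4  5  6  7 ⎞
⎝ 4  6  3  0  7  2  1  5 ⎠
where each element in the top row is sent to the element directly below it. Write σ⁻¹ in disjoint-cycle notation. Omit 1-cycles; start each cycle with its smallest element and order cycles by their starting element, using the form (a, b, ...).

First write σ in disjoint cycles: (0, 4, 7, 5, 2, 3)(1, 6).
The inverse reverses every cycle; in canonical form, σ⁻¹ = (0, 3, 2, 5, 7, 4)(1, 6).

(0, 3, 2, 5, 7, 4)(1, 6)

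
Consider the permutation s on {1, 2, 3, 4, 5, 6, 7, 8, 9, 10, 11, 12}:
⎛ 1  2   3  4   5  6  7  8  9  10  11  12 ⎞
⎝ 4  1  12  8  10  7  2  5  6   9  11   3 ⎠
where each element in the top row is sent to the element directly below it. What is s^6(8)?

Tracing 8 → 5 → … returns to 8 after 9 steps, so 8 lies in a 9-cycle (1 4 8 5 10 9 6 7 2).
Advancing 6 steps from 8: 8 → 5 → 10 → 9 → 6 → 7 → 2.

2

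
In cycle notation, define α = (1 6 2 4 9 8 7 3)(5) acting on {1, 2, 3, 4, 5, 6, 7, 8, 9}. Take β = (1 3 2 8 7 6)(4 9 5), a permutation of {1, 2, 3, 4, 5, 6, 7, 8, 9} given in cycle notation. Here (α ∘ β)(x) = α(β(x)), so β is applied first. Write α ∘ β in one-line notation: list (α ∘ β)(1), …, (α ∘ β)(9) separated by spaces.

(α ∘ β)(x) = α(β(x)). Computing each image: α(β(1)) = α(3) = 1, α(β(2)) = α(8) = 7, α(β(3)) = α(2) = 4, α(β(4)) = α(9) = 8, α(β(5)) = α(4) = 9, α(β(6)) = α(1) = 6, α(β(7)) = α(6) = 2, α(β(8)) = α(7) = 3, α(β(9)) = α(5) = 5.
Hence α ∘ β = [1 7 4 8 9 6 2 3 5].

1 7 4 8 9 6 2 3 5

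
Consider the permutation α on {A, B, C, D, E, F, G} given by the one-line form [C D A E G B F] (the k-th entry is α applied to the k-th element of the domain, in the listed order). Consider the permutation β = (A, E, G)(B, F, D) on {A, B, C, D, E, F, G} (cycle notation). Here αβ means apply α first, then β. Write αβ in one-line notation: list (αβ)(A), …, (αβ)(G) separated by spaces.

(αβ)(x) = β(α(x)). Computing each image: β(α(A)) = β(C) = C, β(α(B)) = β(D) = B, β(α(C)) = β(A) = E, β(α(D)) = β(E) = G, β(α(E)) = β(G) = A, β(α(F)) = β(B) = F, β(α(G)) = β(F) = D.
Hence αβ = [C B E G A F D].

C B E G A F D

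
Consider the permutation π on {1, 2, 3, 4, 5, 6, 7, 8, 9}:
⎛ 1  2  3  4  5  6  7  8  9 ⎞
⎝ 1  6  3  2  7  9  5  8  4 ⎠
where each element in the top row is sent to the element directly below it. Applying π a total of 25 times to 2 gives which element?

Tracing 2 → 6 → … returns to 2 after 4 steps, so 2 lies in a 4-cycle (2, 6, 9, 4).
Powers repeat with period 4 on this cycle, and 25 mod 4 = 1, so π^25(2) = π^1(2).
Stepping 1 place around the cycle: 2 → 6.

6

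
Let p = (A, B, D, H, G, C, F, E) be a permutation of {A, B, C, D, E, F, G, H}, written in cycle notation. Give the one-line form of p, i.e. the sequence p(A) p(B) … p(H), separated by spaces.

Reading each image from the cycles: A↦B, B↦D, C↦F, D↦H, E↦A, F↦E, G↦C, H↦G.
So the one-line form is B D F H A E C G.

B D F H A E C G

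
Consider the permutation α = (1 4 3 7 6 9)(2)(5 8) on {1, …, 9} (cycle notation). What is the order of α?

6

The disjoint cycles have lengths 6, 2, 1.
The order is lcm(6, 2) = 6.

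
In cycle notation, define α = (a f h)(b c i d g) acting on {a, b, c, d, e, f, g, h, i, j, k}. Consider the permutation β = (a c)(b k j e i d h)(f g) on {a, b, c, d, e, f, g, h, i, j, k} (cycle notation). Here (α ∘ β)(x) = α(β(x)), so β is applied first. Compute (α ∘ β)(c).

First apply β: β(c) = a, then α(a) = f. Thus (α ∘ β)(c) = f.

f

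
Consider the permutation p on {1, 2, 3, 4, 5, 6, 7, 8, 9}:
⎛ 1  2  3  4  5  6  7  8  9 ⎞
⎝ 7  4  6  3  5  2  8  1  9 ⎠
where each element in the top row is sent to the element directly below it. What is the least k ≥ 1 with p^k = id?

12

Writing p as disjoint cycles, the cycle lengths are 4, 3, 1, 1.
The order of p is the least common multiple of its cycle lengths: lcm(4, 3) = 12.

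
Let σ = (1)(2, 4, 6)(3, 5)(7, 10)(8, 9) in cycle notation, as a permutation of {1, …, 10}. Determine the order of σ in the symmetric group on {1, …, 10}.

The cycle type of σ is (3, 2, 2, 2, 1).
The order of σ is the least common multiple of its cycle lengths: lcm(3, 2, 2, 2) = 6.

6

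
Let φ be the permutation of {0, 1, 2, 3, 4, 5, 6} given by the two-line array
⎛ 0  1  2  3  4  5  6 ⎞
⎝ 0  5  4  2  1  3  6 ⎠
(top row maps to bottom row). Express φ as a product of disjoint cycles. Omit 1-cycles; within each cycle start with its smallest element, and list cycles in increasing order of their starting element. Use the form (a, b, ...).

(1, 5, 3, 2, 4)

Iterating φ from 1 gives 1 → 5 → 3 → 2 → 4 → 1; that is the 5-cycle (1, 5, 3, 2, 4).
Continuing from each remaining unvisited element yields (1, 5, 3, 2, 4).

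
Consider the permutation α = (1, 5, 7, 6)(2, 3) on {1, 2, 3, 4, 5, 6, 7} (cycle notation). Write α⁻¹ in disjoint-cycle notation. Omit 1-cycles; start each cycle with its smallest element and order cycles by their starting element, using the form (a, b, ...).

Inverting a permutation written in cycle notation just reverses the order within every cycle.
Reversing each cycle of α and rotating so the smallest element leads gives (1, 6, 7, 5)(2, 3).

(1, 6, 7, 5)(2, 3)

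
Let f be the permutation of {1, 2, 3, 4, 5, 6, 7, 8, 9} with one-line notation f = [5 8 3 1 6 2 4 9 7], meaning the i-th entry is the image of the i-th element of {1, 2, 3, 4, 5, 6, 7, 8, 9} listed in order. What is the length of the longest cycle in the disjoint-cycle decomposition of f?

Decomposing into disjoint cycles gives (1 5 6 2 8 9 7 4); the longest has length 8.

8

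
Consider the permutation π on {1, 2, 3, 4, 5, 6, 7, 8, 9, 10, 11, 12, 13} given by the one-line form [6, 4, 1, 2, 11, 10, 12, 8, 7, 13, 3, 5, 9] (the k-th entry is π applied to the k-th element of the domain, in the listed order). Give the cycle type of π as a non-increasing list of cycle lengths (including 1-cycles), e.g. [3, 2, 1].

The disjoint cycles are (1 6 10 13 9 7 12 5 11 3)(2 4)(8), with lengths 10, 2, 1 in non-increasing order.

[10, 2, 1]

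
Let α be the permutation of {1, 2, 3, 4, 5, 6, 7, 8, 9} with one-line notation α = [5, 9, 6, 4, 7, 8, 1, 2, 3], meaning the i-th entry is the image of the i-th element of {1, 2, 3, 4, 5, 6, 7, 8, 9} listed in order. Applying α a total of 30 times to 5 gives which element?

5

Tracing 5 → 7 → … returns to 5 after 3 steps, so 5 lies in a 3-cycle (1, 5, 7).
Powers repeat with period 3 on this cycle, and 30 mod 3 = 0, so α^30(5) = α^0(5).
So α^30(5) = 5.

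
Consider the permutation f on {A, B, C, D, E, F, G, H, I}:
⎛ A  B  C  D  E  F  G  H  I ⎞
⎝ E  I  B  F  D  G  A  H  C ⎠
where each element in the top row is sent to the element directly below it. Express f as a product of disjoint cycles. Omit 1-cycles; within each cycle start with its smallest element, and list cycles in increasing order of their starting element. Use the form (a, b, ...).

Iterating f from A gives A → E → D → F → G → A; that is the 5-cycle (A, E, D, F, G).
Repeating from the next unused element and collecting all non-trivial cycles gives (A, E, D, F, G)(B, I, C).

(A, E, D, F, G)(B, I, C)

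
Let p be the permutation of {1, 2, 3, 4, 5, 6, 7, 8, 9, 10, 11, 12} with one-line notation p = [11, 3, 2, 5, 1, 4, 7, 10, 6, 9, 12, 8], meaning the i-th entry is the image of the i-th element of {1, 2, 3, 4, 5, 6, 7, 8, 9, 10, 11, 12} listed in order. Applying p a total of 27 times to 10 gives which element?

10

Tracing 10 → 9 → … returns to 10 after 9 steps, so 10 lies in a 9-cycle (1 11 12 8 10 9 6 4 5).
On a 9-cycle, p^9 is the identity, so p^27 = p^0 there (27 ≡ 0 mod 9).
So p^27(10) = 10.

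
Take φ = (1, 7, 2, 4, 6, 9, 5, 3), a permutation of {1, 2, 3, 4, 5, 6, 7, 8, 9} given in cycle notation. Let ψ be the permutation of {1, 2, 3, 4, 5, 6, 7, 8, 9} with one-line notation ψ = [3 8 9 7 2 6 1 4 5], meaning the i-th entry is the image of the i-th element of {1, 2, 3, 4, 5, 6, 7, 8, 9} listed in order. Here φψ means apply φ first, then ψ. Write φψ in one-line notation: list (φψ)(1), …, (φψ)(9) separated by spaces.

1 7 3 6 9 5 8 4 2

(φψ)(x) = ψ(φ(x)). Computing each image: ψ(φ(1)) = ψ(7) = 1, ψ(φ(2)) = ψ(4) = 7, ψ(φ(3)) = ψ(1) = 3, ψ(φ(4)) = ψ(6) = 6, ψ(φ(5)) = ψ(3) = 9, ψ(φ(6)) = ψ(9) = 5, ψ(φ(7)) = ψ(2) = 8, ψ(φ(8)) = ψ(8) = 4, ψ(φ(9)) = ψ(5) = 2.
Hence φψ = [1 7 3 6 9 5 8 4 2].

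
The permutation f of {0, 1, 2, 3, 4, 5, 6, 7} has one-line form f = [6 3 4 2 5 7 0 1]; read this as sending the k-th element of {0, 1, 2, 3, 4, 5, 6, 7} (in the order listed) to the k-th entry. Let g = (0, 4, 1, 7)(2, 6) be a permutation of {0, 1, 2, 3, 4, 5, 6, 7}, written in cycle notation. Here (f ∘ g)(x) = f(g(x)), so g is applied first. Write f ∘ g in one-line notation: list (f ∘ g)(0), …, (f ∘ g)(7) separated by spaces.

(f ∘ g)(x) = f(g(x)). Computing each image: f(g(0)) = f(4) = 5, f(g(1)) = f(7) = 1, f(g(2)) = f(6) = 0, f(g(3)) = f(3) = 2, f(g(4)) = f(1) = 3, f(g(5)) = f(5) = 7, f(g(6)) = f(2) = 4, f(g(7)) = f(0) = 6.
Hence f ∘ g = [5 1 0 2 3 7 4 6].

5 1 0 2 3 7 4 6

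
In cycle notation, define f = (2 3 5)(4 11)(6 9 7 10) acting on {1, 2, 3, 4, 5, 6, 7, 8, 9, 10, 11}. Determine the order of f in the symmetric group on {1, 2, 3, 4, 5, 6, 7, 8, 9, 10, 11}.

The cycle type of f is (4, 3, 2, 1, 1).
The order of f is the least common multiple of its cycle lengths: lcm(4, 3, 2) = 12.

12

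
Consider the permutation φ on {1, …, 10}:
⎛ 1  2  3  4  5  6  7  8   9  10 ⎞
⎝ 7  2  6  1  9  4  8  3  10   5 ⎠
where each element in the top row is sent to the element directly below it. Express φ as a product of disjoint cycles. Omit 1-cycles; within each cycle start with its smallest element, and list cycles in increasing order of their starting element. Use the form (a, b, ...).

(1, 7, 8, 3, 6, 4)(5, 9, 10)

Iterating φ from 1 gives 1 → 7 → 8 → 3 → 6 → 4 → 1; that is the 6-cycle (1, 7, 8, 3, 6, 4).
Continuing from each remaining unvisited element yields (1, 7, 8, 3, 6, 4)(5, 9, 10).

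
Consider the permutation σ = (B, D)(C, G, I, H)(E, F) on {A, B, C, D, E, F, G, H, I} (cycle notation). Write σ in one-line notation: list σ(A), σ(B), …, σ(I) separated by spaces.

Each element maps to the next entry in its cycle (wrapping to the front): A→A, B→D, C→G, D→B, E→F, F→E, G→I, H→C, I→H.
So the one-line form is A D G B F E I C H.

A D G B F E I C H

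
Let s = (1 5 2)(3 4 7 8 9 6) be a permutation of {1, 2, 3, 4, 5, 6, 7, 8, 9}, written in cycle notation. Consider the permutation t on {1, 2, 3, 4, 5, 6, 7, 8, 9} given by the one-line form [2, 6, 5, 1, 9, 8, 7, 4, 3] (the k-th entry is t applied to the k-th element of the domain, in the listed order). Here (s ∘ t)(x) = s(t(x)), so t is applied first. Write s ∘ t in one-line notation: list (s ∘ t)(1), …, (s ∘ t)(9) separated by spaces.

(s ∘ t)(x) = s(t(x)). Computing each image: s(t(1)) = s(2) = 1, s(t(2)) = s(6) = 3, s(t(3)) = s(5) = 2, s(t(4)) = s(1) = 5, s(t(5)) = s(9) = 6, s(t(6)) = s(8) = 9, s(t(7)) = s(7) = 8, s(t(8)) = s(4) = 7, s(t(9)) = s(3) = 4.
Hence s ∘ t = [1 3 2 5 6 9 8 7 4].

1 3 2 5 6 9 8 7 4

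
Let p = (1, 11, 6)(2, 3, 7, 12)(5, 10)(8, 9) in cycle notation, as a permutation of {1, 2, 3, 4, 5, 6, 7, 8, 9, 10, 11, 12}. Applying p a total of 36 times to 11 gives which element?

11 lies in the 3-cycle (1, 11, 6).
On a 3-cycle, p^3 is the identity, so p^36 = p^0 there (36 ≡ 0 mod 3).
So p^36(11) = 11.

11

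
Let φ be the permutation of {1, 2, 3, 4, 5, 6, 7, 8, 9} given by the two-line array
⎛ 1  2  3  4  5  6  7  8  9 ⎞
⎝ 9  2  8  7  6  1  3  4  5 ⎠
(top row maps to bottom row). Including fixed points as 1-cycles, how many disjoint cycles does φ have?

3

The cycle decomposition is (1 9 5 6)(2)(3 8 4 7), which has 3 cycles (counting 1-cycles).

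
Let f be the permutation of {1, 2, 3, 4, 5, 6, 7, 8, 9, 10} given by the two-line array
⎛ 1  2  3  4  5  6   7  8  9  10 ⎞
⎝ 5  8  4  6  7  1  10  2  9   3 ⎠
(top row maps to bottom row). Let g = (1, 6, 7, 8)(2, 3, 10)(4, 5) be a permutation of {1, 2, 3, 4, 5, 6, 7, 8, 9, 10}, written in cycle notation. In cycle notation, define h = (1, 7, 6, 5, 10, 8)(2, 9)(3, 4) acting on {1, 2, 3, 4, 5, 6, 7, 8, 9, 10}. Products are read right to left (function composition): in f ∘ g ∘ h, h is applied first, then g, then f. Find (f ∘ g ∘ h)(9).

4

Apply the permutations in order: h(9) = 2, then g(2) = 3, then f(3) = 4. So (f ∘ g ∘ h)(9) = 4.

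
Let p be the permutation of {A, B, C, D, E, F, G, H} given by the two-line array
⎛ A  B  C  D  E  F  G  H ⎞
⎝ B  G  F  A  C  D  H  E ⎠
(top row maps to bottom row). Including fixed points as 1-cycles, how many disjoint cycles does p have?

The cycle decomposition is (A B G H E C F D), which has 1 cycle (counting 1-cycles).

1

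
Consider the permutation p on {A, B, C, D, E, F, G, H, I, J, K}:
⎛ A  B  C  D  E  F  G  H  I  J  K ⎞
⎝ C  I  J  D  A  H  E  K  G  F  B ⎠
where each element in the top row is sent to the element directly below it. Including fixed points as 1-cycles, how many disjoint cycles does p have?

2

The cycle decomposition is (A C J F H K B I G E)(D), which has 2 cycles (counting 1-cycles).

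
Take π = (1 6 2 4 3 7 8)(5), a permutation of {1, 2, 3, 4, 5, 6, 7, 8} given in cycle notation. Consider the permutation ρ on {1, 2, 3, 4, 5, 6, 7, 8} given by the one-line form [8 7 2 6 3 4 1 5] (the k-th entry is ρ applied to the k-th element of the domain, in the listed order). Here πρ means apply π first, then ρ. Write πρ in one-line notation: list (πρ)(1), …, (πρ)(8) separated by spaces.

4 6 1 2 3 7 5 8

Chase each element through π then ρ: 1 → 6 → 4; 2 → 4 → 6; 3 → 7 → 1; 4 → 3 → 2; 5 → 5 → 3; 6 → 2 → 7; 7 → 8 → 5; 8 → 1 → 8.
Collecting the images, πρ = [4 6 1 2 3 7 5 8].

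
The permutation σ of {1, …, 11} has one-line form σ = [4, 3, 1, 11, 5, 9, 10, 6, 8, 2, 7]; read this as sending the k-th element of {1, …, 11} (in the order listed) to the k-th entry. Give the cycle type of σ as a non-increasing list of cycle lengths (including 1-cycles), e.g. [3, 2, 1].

[7, 3, 1]

The disjoint cycles are (1, 4, 11, 7, 10, 2, 3)(5)(6, 9, 8), with lengths 7, 3, 1 in non-increasing order.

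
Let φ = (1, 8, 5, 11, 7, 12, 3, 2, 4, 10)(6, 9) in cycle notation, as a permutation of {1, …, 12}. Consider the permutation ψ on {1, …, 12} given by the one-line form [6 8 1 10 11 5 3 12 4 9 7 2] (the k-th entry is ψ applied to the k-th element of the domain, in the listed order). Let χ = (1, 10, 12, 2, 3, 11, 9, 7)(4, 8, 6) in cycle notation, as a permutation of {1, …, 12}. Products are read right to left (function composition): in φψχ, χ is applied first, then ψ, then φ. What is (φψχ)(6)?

1

Chase 6: χ(6) = 4; ψ(4) = 10; φ(10) = 1. Hence (φψχ)(6) = 1.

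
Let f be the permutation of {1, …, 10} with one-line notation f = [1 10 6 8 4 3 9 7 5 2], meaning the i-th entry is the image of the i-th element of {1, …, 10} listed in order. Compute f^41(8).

Tracing 8 → 7 → … returns to 8 after 5 steps, so 8 lies in a 5-cycle (4, 8, 7, 9, 5).
On a 5-cycle, f^5 is the identity, so f^41 = f^1 there (41 ≡ 1 mod 5).
Advancing 1 step from 8: 8 → 7.

7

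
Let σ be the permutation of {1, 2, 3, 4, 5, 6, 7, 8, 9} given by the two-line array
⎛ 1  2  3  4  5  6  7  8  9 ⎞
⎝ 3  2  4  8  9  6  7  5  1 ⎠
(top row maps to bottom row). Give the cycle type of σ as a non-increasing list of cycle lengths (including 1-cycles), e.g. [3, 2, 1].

The disjoint cycles are (1, 3, 4, 8, 5, 9)(2)(6)(7), with lengths 6, 1, 1, 1 in non-increasing order.

[6, 1, 1, 1]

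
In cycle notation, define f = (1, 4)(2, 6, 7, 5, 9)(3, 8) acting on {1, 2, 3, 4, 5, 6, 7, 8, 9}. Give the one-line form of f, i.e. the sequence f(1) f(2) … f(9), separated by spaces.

Each element maps to the next entry in its cycle (wrapping to the front): 1→4, 2→6, 3→8, 4→1, 5→9, 6→7, 7→5, 8→3, 9→2.
So the one-line form is 4 6 8 1 9 7 5 3 2.

4 6 8 1 9 7 5 3 2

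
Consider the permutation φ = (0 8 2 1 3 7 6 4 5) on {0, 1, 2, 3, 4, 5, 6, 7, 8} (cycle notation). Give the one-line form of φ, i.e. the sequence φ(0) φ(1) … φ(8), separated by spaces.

Reading each image from the cycles: 0↦8, 1↦3, 2↦1, 3↦7, 4↦5, 5↦0, 6↦4, 7↦6, 8↦2.
So the one-line form is 8 3 1 7 5 0 4 6 2.

8 3 1 7 5 0 4 6 2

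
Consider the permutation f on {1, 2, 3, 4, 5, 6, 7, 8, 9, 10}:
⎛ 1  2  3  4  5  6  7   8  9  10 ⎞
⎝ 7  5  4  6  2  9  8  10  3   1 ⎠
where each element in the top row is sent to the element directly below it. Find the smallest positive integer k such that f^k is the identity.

4

Writing f as disjoint cycles, the cycle lengths are 4, 4, 2.
The order of f is the least common multiple of its cycle lengths: lcm(4, 4, 2) = 4.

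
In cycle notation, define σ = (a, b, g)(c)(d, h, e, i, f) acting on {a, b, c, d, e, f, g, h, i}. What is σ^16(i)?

f

i lies in the 5-cycle (d, h, e, i, f).
On a 5-cycle, σ^5 is the identity, so σ^16 = σ^1 there (16 ≡ 1 mod 5).
Stepping 1 place around the cycle: i → f.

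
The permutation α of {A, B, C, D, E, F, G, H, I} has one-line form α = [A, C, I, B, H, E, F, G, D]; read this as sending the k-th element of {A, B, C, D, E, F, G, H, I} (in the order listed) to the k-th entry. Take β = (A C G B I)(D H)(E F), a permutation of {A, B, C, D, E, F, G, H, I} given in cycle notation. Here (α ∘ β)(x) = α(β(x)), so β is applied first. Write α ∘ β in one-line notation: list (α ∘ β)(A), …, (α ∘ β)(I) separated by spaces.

Chase each element through β then α: A → C → I; B → I → D; C → G → F; D → H → G; E → F → E; F → E → H; G → B → C; H → D → B; I → A → A.
Collecting the images, α ∘ β = [I D F G E H C B A].

I D F G E H C B A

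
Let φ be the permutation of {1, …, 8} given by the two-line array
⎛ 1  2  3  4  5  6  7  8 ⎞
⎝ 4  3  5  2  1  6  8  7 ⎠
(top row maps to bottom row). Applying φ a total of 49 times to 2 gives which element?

4

Tracing 2 → 3 → … returns to 2 after 5 steps, so 2 lies in a 5-cycle (1, 4, 2, 3, 5).
Powers repeat with period 5 on this cycle, and 49 mod 5 = 4, so φ^49(2) = φ^4(2).
Advancing 4 steps from 2: 2 → 3 → 5 → 1 → 4.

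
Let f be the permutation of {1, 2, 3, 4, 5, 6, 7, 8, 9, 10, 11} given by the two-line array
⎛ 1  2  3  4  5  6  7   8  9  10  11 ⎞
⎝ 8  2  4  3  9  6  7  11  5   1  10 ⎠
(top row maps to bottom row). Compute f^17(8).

Tracing 8 → 11 → … returns to 8 after 4 steps, so 8 lies in a 4-cycle (1, 8, 11, 10).
On a 4-cycle, f^4 is the identity, so f^17 = f^1 there (17 ≡ 1 mod 4).
Stepping 1 place around the cycle: 8 → 11.

11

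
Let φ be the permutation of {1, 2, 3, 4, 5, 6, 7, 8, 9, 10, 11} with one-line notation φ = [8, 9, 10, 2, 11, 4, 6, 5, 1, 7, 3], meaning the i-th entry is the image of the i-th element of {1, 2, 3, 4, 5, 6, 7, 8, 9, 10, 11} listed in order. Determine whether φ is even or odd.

even

In disjoint-cycle form the cycle lengths are 11.
A cycle is odd iff its length is even; φ has 0 even-length cycles, so sgn(φ) = (−1)^0 and φ is even.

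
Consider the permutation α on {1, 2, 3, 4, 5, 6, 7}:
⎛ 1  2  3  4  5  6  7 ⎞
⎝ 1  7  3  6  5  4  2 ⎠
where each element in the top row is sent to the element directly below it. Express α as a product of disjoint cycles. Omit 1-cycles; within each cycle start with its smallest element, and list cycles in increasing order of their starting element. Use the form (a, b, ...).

(2, 7)(4, 6)

Iterating α from 2 gives 2 → 7 → 2; that is the 2-cycle (2, 7).
Repeating from the next unused element and collecting all non-trivial cycles gives (2, 7)(4, 6).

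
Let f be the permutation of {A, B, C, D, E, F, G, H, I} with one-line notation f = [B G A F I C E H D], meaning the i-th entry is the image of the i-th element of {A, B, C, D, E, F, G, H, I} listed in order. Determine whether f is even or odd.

odd

In disjoint-cycle form the cycle lengths are 8, 1.
A cycle of length ℓ contributes ℓ−1 transpositions, so f is a product of 7 transpositions — odd.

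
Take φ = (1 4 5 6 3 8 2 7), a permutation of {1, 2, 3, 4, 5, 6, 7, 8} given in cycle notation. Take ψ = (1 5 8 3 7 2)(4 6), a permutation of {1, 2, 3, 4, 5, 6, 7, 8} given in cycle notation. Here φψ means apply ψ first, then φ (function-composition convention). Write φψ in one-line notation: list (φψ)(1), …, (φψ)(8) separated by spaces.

(φψ)(x) = φ(ψ(x)). Computing each image: φ(ψ(1)) = φ(5) = 6, φ(ψ(2)) = φ(1) = 4, φ(ψ(3)) = φ(7) = 1, φ(ψ(4)) = φ(6) = 3, φ(ψ(5)) = φ(8) = 2, φ(ψ(6)) = φ(4) = 5, φ(ψ(7)) = φ(2) = 7, φ(ψ(8)) = φ(3) = 8.
Hence φψ = [6 4 1 3 2 5 7 8].

6 4 1 3 2 5 7 8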